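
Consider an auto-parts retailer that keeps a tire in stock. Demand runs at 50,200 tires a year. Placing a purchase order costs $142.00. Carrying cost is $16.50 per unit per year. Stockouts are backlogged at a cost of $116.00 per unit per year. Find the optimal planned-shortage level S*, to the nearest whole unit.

With planned backorders, Q* = √(2DS/H) · √((H+B)/B).
√(2DS/H) = √(2 × 50,200 × 142 / 16.5) = 929.542.
√((H+B)/B) = √((16.5+116)/116) = 1.0688.
Q* ≈ 993.455.
S* = Q* · H/(H+B) = 993.455 × 16.5/132.5 ≈ 123.713.

S* ≈ 124 tires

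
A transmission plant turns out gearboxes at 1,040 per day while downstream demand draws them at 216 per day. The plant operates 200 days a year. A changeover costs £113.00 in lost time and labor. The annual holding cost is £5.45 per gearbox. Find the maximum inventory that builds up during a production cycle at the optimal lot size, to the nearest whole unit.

I_max ≈ 1,191 gearboxes

Annual demand D = 216 × 200 = 43,200.
Production build-up factor (1 − d/p) = 1 − 216/1,040 = 0.7923.
Q* = √(2DS / (H(1 − d/p))) = √(2 × 43,200 × 113 / (5.45 × 0.7923)).
= √(9,763,200 / 4.3181) ≈ 1503.664.
Maximum inventory = Q*(1 − d/p) = 1503.664 × 0.7923 ≈ 1191.365.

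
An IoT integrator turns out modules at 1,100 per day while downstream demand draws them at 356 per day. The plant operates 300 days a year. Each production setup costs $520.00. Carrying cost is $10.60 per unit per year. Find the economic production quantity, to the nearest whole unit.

Q* ≈ 3,936 modules

Annual demand D = 356 × 300 = 106,800.
Production build-up factor (1 − d/p) = 1 − 356/1,100 = 0.6764.
Q* = √(2DS / (H(1 − d/p))) = √(2 × 106,800 × 520 / (10.6 × 0.6764)).
= √(111,072,000 / 7.1695) ≈ 3936.038.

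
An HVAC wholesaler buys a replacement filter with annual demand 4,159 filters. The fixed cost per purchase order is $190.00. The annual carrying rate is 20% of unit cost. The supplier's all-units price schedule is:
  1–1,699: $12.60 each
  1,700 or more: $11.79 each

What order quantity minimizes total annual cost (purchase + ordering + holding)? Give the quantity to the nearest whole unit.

Holding cost per unit per year at price C is H = 0.20·C.
Evaluate total cost at each tier's feasible EOQ or, if the EOQ is below the tier, at the tier's minimum quantity.
EOQ at $12.60 = 791.9 (feasible in tier 1): TC = 4,159×$12.60 + (4,159/791.9)×190 + (791.9/2)×0.20×$12.60 = $54,399.06.
EOQ at $11.79 = 818.7 < 1700, so use break Q=1700: TC = 4,159×$11.79 + (4,159/1700.0)×190 + (1700.0/2)×0.20×$11.79 = $51,503.74.
Lowest total cost is $51,503.74 at Q = 1700.0.

Q* ≈ 1,700 filters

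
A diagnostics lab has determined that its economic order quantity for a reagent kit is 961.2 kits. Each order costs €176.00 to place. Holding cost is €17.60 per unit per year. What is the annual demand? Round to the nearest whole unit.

D ≈ 46,195 kits per year

Squaring Q* = √(2DS/H) gives Q*² = 2DS/H.
From Q* = √(2DS/H): D = Q*²H / (2S) = 961.2² × 17.6 / (2 × 176) = 46195.272.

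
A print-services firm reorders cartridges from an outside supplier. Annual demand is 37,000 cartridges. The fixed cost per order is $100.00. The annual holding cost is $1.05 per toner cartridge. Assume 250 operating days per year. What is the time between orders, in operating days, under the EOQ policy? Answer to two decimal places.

T ≈ 17.94 days

EOQ = √(2DS/H) = √(2 × 37,000 × 100 / 1.05) ≈ 2654.74.
Cycle time = Q*/D × 250 = 2654.74 / 37,000 × 250 ≈ 17.937 days.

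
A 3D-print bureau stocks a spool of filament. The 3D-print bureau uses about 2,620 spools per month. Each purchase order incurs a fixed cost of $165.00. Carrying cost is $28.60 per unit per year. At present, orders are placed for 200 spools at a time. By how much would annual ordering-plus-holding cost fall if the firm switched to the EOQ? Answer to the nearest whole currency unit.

Extra cost ≈ $11,572 per year

Annual demand D = 2,620 × 12 = 31,440.
EOQ = √(2DS/H) = √(2 × 31,440 × 165 / 28.6) ≈ 602.30.
Cost at Q* = (D/Q*)S + (Q*/2)H = √(2DSH) ≈ $17,225.87.
Cost at Q = 200: (31,440/200)×165 + (200/2)×28.6 = $25,938.00 + $2,860.00 = $28,798.00.
Excess = $28,798.00 − $17,225.87 = $11,572.13.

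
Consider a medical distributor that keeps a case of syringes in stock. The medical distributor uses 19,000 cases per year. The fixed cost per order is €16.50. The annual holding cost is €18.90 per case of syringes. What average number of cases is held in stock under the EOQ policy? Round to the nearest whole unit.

Average inventory ≈ 91 cases

EOQ = √(2DS/H) = √(2 × 19,000 × 16.5 / 18.9) ≈ 182.14.
Average inventory = Q*/2 ≈ 182.14 / 2 = 91.069.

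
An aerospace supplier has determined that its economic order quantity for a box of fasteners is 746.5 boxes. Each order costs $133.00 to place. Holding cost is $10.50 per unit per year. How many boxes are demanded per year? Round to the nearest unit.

Squaring Q* = √(2DS/H) gives Q*² = 2DS/H.
From Q* = √(2DS/H): D = Q*²H / (2S) = 746.5² × 10.5 / (2 × 133) = 21997.194.

D ≈ 21,997 boxes per year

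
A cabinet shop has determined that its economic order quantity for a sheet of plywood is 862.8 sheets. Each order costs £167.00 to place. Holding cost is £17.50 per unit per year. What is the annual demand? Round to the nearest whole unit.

Squaring Q* = √(2DS/H) gives Q*² = 2DS/H.
From Q* = √(2DS/H): D = Q*²H / (2S) = 862.8² × 17.5 / (2 × 167) = 39004.243.

D ≈ 39,004 sheets per year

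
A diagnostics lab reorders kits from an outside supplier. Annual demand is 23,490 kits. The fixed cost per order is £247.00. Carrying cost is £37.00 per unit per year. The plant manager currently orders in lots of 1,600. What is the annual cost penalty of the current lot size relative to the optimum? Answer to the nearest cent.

EOQ = √(2DS/H) = √(2 × 23,490 × 247 / 37) ≈ 560.02.
Cost at Q* = (D/Q*)S + (Q*/2)H = √(2DSH) ≈ £20,720.77.
Cost at Q = 1,600: (23,490/1,600)×247 + (1,600/2)×37 = £3,626.27 + £29,600.00 = £33,226.27.
Excess = £33,226.27 − £20,720.77 = £12,505.50.

Extra cost ≈ £12,505.50 per year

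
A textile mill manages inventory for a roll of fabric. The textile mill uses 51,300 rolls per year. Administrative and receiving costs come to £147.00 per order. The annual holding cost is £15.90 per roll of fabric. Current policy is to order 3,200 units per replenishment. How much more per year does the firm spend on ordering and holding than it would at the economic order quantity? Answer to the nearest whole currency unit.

Extra cost ≈ £12,311 per year

EOQ = √(2DS/H) = √(2 × 51,300 × 147 / 15.9) ≈ 973.94.
Cost at Q* = (D/Q*)S + (Q*/2)H = √(2DSH) ≈ £15,485.70.
Cost at Q = 3,200: (51,300/3,200)×147 + (3,200/2)×15.9 = £2,356.59 + £25,440.00 = £27,796.59.
Excess = £27,796.59 − £15,485.70 = £12,310.89.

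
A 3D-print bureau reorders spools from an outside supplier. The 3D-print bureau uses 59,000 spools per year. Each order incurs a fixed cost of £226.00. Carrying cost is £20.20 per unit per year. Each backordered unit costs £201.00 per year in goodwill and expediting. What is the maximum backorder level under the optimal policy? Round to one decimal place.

S* ≈ 110.1 spools

With planned backorders, Q* = √(2DS/H) · √((H+B)/B).
√(2DS/H) = √(2 × 59,000 × 226 / 20.2) = 1148.999.
√((H+B)/B) = √((20.2+201)/201) = 1.0490.
Q* ≈ 1205.352.
S* = Q* · H/(H+B) = 1205.352 × 20.2/221.2 ≈ 110.073.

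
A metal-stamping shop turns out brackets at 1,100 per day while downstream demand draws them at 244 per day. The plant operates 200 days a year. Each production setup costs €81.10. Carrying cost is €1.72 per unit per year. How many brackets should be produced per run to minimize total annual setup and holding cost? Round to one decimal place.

Annual demand D = 244 × 200 = 48,800.
Production build-up factor (1 − d/p) = 1 − 244/1,100 = 0.7782.
Q* = √(2DS / (H(1 − d/p))) = √(2 × 48,800 × 81.1 / (1.72 × 0.7782)).
= √(7,915,360 / 1.3385) ≈ 2431.815.

Q* ≈ 2,431.8 brackets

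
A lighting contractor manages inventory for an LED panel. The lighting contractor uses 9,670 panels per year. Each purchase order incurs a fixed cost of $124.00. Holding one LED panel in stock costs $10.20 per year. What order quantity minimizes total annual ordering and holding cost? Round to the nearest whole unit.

Q* ≈ 485 panels

EOQ = √(2DS / H) = √(2 × 9,670 × 124 / 10.2).
= √(2,398,160 / 10.2) = √235,113.7255 ≈ 484.885.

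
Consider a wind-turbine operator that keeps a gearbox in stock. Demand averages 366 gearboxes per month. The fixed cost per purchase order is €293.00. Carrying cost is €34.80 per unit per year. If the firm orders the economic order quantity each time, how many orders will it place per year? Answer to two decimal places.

Annual demand D = 366 × 12 = 4,392.
Q* = √(2DS/H) = √(2 × 4,392 × 293 / 34.8) ≈ 271.95.
Orders per year = D / Q* = 4,392 / 271.95 ≈ 16.150.

N ≈ 16.15 orders per year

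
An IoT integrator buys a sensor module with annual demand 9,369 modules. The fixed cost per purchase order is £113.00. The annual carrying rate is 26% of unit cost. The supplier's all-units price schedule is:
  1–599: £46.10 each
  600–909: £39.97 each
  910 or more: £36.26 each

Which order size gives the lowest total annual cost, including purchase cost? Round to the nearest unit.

Q* ≈ 910 modules

Holding cost per unit per year at price C is H = 0.26·C.
Candidates are each tier's EOQ (if it falls in that tier) and each price-break quantity.
EOQ at £46.10 = 420.3 (feasible in tier 1): TC = 9,369×£46.10 + (9,369/420.3)×113 + (420.3/2)×0.26×£46.10 = £436,948.67.
EOQ at £39.97 = 451.4 < 600, so use break Q=600: TC = 9,369×£39.97 + (9,369/600.0)×113 + (600.0/2)×0.26×£39.97 = £379,361.08.
EOQ at £36.26 = 473.9 < 910, so use break Q=910: TC = 9,369×£36.26 + (9,369/910.0)×113 + (910.0/2)×0.26×£36.26 = £345,172.90.
Lowest total cost is £345,172.90 at Q = 910.0.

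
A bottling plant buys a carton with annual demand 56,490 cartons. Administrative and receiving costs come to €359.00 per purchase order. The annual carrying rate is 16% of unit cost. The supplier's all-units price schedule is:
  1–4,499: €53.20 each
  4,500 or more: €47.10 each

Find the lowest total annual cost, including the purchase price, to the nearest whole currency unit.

Holding cost per unit per year at price C is H = 0.16·C.
For each price level, check whether its EOQ is feasible; otherwise the best quantity at that price is the breakpoint.
EOQ at €53.20 = 2182.9 (feasible in tier 1): TC = 56,490×€53.20 + (56,490/2182.9)×359 + (2182.9/2)×0.16×€53.20 = €3,023,848.77.
EOQ at €47.10 = 2319.9 < 4500, so use break Q=4500: TC = 56,490×€47.10 + (56,490/4500.0)×359 + (4500.0/2)×0.16×€47.10 = €2,682,141.65.
Lowest total cost among the candidates is at Q = 4500.0.

TC* ≈ €2,682,142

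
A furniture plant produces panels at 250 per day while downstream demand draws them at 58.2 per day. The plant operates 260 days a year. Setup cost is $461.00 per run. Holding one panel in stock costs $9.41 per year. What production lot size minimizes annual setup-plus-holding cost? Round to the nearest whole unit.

Q* ≈ 1,390 panels

Annual demand D = 58.2 × 260 = 15,132.
Production build-up factor (1 − d/p) = 1 − 58.2/250 = 0.7672.
Q* = √(2DS / (H(1 − d/p))) = √(2 × 15,132 × 461 / (9.41 × 0.7672)).
= √(13,951,704 / 7.2194) ≈ 1390.159.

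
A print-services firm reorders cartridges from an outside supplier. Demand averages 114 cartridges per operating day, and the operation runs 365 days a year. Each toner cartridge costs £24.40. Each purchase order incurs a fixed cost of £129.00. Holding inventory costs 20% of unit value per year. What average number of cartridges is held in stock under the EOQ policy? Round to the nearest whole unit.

Annual demand D = 114 × 365 = 41,610.
Holding cost H = 0.20 × £24.40 = £4.8800 per unit per year.
The optimal lot size = √(2DS/H) = √(2 × 41,610 × 129 / 4.88) ≈ 1483.20.
Average inventory = Q*/2 ≈ 1483.20 / 2 = 741.598.

Average inventory ≈ 742 cartridges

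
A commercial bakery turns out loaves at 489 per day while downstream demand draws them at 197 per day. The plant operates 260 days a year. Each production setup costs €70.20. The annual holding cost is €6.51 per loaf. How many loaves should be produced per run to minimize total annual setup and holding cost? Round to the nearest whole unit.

Q* ≈ 1,360 loaves

Annual demand D = 197 × 260 = 51,220.
Production build-up factor (1 − d/p) = 1 − 197/489 = 0.5971.
Q* = √(2DS / (H(1 − d/p))) = √(2 × 51,220 × 70.2 / (6.51 × 0.5971)).
= √(7,191,288 / 3.8874) ≈ 1360.116.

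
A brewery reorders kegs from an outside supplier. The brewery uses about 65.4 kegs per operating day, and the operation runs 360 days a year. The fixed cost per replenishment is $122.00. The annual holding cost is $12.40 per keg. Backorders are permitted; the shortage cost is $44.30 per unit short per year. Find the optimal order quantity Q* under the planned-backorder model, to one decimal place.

Annual demand D = 65.4 × 360 = 23,544.
With planned backorders, Q* = √(2DS/H) · √((H+B)/B).
√(2DS/H) = √(2 × 23,544 × 122 / 12.4) = 680.651.
√((H+B)/B) = √((12.4+44.3)/44.3) = 1.1313.
Q* ≈ 770.041.

Q* ≈ 770.0 kegs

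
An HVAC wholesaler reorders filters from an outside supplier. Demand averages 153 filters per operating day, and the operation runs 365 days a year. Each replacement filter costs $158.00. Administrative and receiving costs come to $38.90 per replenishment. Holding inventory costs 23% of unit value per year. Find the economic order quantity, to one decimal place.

Annual demand D = 153 × 365 = 55,845.
Holding cost H = 0.23 × $158.00 = $36.3400 per unit per year.
EOQ = √(2DS / H) = √(2 × 55,845 × 38.9 / 36.34).
= √(4,344,741 / 36.34) = √119,558.0903 ≈ 345.772.

Q* ≈ 345.8 filters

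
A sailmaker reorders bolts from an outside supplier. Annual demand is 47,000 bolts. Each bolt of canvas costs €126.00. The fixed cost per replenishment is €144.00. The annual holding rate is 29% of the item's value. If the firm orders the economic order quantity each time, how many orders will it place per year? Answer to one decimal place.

N ≈ 77.2 orders per year

Holding cost H = 0.29 × €126.00 = €36.5400 per unit per year.
Q* = √(2DS/H) = √(2 × 47,000 × 144 / 36.54) ≈ 608.64.
Orders per year = D / Q* = 47,000 / 608.64 ≈ 77.221.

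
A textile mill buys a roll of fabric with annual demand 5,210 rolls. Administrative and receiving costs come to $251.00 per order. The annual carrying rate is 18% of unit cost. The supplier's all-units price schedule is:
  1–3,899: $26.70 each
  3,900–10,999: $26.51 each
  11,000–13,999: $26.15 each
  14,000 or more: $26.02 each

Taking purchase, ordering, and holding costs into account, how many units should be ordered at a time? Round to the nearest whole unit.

Q* ≈ 738 rolls

Holding cost per unit per year at price C is H = 0.18·C.
Evaluate total cost at each tier's feasible EOQ or, if the EOQ is below the tier, at the tier's minimum quantity.
EOQ at $26.70 = 737.7 (feasible in tier 1): TC = 5,210×$26.70 + (5,210/737.7)×251 + (737.7/2)×0.18×$26.70 = $142,652.38.
EOQ at $26.51 = 740.3 < 3900, so use break Q=3900: TC = 5,210×$26.51 + (5,210/3900.0)×251 + (3900.0/2)×0.18×$26.51 = $147,757.42.
EOQ at $26.15 = 745.4 < 11000, so use break Q=11000: TC = 5,210×$26.15 + (5,210/11000.0)×251 + (11000.0/2)×0.18×$26.15 = $162,248.88.
EOQ at $26.02 = 747.3 < 14000, so use break Q=14000: TC = 5,210×$26.02 + (5,210/14000.0)×251 + (14000.0/2)×0.18×$26.02 = $168,442.81.
Lowest total cost is $142,652.38 at Q = 737.7.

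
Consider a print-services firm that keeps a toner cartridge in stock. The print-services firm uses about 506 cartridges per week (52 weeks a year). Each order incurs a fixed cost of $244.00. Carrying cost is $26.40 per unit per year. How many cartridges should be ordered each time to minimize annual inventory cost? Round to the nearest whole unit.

Q* ≈ 697 cartridges

Annual demand D = 506 × 52 = 26,312.
EOQ = √(2DS / H) = √(2 × 26,312 × 244 / 26.4).
= √(12,840,256 / 26.4) = √486,373.3333 ≈ 697.405.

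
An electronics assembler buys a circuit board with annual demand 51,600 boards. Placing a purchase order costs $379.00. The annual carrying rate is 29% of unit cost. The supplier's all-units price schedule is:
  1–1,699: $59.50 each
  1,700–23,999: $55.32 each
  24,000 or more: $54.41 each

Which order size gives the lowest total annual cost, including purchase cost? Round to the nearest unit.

Holding cost per unit per year at price C is H = 0.29·C.
For each price level, check whether its EOQ is feasible; otherwise the best quantity at that price is the breakpoint.
EOQ at $59.50 = 1505.6 (feasible in tier 1): TC = 51,600×$59.50 + (51,600/1505.6)×379 + (1505.6/2)×0.29×$59.50 = $3,096,178.67.
EOQ at $55.32 = 1561.4 < 1700, so use break Q=1700: TC = 51,600×$55.32 + (51,600/1700.0)×379 + (1700.0/2)×0.29×$55.32 = $2,879,652.14.
EOQ at $54.41 = 1574.4 < 24000, so use break Q=24000: TC = 51,600×$54.41 + (51,600/24000.0)×379 + (24000.0/2)×0.29×$54.41 = $2,997,717.65.
Lowest total cost is $2,879,652.14 at Q = 1700.0.

Q* ≈ 1,700 boards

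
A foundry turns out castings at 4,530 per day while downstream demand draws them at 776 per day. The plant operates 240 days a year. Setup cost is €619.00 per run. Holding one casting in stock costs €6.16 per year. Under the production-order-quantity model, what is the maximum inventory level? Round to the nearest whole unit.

I_max ≈ 5,569 castings

Annual demand D = 776 × 240 = 186,240.
Production build-up factor (1 − d/p) = 1 − 776/4,530 = 0.8287.
Q* = √(2DS / (H(1 − d/p))) = √(2 × 186,240 × 619 / (6.16 × 0.8287)).
= √(230,565,120 / 5.1048) ≈ 6720.606.
Maximum inventory = Q*(1 − d/p) = 6720.606 × 0.8287 ≈ 5569.350.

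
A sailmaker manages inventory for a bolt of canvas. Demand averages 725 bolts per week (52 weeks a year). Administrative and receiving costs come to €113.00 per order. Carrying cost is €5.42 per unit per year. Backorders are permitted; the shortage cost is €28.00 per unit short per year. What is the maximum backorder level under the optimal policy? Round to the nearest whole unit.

S* ≈ 222 bolts

Annual demand D = 725 × 52 = 37,700.
With planned backorders, Q* = √(2DS/H) · √((H+B)/B).
√(2DS/H) = √(2 × 37,700 × 113 / 5.42) = 1253.791.
√((H+B)/B) = √((5.42+28)/28) = 1.0925.
Q* ≈ 1369.776.
S* = Q* · H/(H+B) = 1369.776 × 5.42/33.42 ≈ 222.148.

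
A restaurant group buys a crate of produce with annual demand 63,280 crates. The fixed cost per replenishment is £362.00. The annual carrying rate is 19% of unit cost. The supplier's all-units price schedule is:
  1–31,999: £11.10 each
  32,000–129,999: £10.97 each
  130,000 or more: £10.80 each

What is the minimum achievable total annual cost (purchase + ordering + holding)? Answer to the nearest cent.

TC* ≈ £712,237.71

Holding cost per unit per year at price C is H = 0.19·C.
Candidates are each tier's EOQ (if it falls in that tier) and each price-break quantity.
EOQ at £11.10 = 4660.8 (feasible in tier 1): TC = 63,280×£11.10 + (63,280/4660.8)×362 + (4660.8/2)×0.19×£11.10 = £712,237.71.
EOQ at £10.97 = 4688.4 < 32000, so use break Q=32000: TC = 63,280×£10.97 + (63,280/32000.0)×362 + (32000.0/2)×0.19×£10.97 = £728,246.26.
EOQ at £10.80 = 4725.1 < 130000, so use break Q=130000: TC = 63,280×£10.80 + (63,280/130000.0)×362 + (130000.0/2)×0.19×£10.80 = £816,980.21.
Lowest total cost among the candidates is at Q = 4660.8.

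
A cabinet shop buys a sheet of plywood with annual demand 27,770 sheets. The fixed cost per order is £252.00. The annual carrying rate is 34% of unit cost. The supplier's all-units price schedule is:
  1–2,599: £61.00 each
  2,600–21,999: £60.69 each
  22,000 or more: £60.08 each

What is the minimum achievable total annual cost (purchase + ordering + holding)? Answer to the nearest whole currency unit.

Holding cost per unit per year at price C is H = 0.34·C.
Evaluate total cost at each tier's feasible EOQ or, if the EOQ is below the tier, at the tier's minimum quantity.
EOQ at £61.00 = 821.5 (feasible in tier 1): TC = 27,770×£61.00 + (27,770/821.5)×252 + (821.5/2)×0.34×£61.00 = £1,711,007.57.
EOQ at £60.69 = 823.6 < 2600, so use break Q=2600: TC = 27,770×£60.69 + (27,770/2600.0)×252 + (2600.0/2)×0.34×£60.69 = £1,714,877.83.
EOQ at £60.08 = 827.7 < 22000, so use break Q=22000: TC = 27,770×£60.08 + (27,770/22000.0)×252 + (22000.0/2)×0.34×£60.08 = £1,893,438.89.
Lowest total cost among the candidates is at Q = 821.5.

TC* ≈ £1,711,008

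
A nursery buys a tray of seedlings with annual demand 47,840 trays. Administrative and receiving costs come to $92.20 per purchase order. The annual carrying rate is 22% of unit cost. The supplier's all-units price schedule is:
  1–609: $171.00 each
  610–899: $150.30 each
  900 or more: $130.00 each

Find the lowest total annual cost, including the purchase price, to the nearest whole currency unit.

TC* ≈ $6,236,971

Holding cost per unit per year at price C is H = 0.22·C.
Evaluate total cost at each tier's feasible EOQ or, if the EOQ is below the tier, at the tier's minimum quantity.
EOQ at $171.00 = 484.2 (feasible in tier 1): TC = 47,840×$171.00 + (47,840/484.2)×92.2 + (484.2/2)×0.22×$171.00 = $8,198,857.36.
EOQ at $150.30 = 516.5 < 610, so use break Q=610: TC = 47,840×$150.30 + (47,840/610.0)×92.2 + (610.0/2)×0.22×$150.30 = $7,207,668.03.
EOQ at $130.00 = 555.4 < 900, so use break Q=900: TC = 47,840×$130.00 + (47,840/900.0)×92.2 + (900.0/2)×0.22×$130.00 = $6,236,970.94.
Lowest total cost among the candidates is at Q = 900.0.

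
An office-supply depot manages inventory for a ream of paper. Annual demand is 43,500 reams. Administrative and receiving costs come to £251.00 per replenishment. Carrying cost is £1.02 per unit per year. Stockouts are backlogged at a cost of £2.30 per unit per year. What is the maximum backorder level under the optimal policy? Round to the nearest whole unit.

With planned backorders, Q* = √(2DS/H) · √((H+B)/B).
√(2DS/H) = √(2 × 43,500 × 251 / 1.02) = 4626.967.
√((H+B)/B) = √((1.02+2.3)/2.3) = 1.2014.
Q* ≈ 5559.062.
S* = Q* · H/(H+B) = 5559.062 × 1.02/3.32 ≈ 1707.905.

S* ≈ 1,708 reams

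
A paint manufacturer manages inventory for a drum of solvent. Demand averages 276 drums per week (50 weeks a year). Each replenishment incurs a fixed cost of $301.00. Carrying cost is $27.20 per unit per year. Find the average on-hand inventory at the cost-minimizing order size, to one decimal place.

Average inventory ≈ 276.3 drums

Annual demand D = 276 × 50 = 13,800.
The optimal lot size = √(2DS/H) = √(2 × 13,800 × 301 / 27.2) ≈ 552.65.
Average inventory = Q*/2 ≈ 552.65 / 2 = 276.327.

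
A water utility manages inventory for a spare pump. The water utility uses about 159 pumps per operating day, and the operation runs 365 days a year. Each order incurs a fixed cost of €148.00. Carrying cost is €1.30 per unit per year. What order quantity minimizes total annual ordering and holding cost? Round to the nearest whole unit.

Annual demand D = 159 × 365 = 58,035.
EOQ = √(2DS / H) = √(2 × 58,035 × 148 / 1.3).
= √(17,178,360 / 1.3) = √13,214,123.0769 ≈ 3635.124.

Q* ≈ 3,635 pumps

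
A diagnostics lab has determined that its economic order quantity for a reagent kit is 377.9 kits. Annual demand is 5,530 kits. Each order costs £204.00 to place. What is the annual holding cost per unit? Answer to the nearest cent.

H ≈ £15.80

Invert the EOQ relation Q*² = 2DS/H.
From Q* = √(2DS/H): H = 2DS / Q*² = 2 × 5,530 × 204 / 377.9² = 15.7991.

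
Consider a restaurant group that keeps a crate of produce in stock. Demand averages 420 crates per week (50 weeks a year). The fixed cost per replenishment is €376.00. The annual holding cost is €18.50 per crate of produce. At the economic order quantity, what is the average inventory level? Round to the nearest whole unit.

Annual demand D = 420 × 50 = 21,000.
The optimal lot size = √(2DS/H) = √(2 × 21,000 × 376 / 18.5) ≈ 923.92.
Average inventory = Q*/2 ≈ 923.92 / 2 = 461.958.

Average inventory ≈ 462 crates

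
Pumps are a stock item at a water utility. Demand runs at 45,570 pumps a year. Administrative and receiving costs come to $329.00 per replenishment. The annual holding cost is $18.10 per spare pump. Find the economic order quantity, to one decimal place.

Q* ≈ 1,287.1 pumps

EOQ = √(2DS / H) = √(2 × 45,570 × 329 / 18.1).
= √(29,985,060 / 18.1) = √1,656,633.1492 ≈ 1287.103.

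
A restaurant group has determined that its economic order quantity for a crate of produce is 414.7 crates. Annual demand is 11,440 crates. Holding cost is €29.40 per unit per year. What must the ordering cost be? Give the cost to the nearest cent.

S ≈ €220.98

The basic EOQ model gives Q* = √(2DS/H); rearrange for the unknown.
From Q* = √(2DS/H): S = Q*²H / (2D) = 414.7² × 29.4 / (2 × 11,440) = 220.9833.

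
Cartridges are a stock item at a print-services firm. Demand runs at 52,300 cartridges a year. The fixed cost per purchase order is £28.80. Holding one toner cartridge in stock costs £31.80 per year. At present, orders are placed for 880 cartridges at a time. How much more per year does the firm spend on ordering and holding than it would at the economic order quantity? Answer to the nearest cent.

Extra cost ≈ £5,916.05 per year

EOQ = √(2DS/H) = √(2 × 52,300 × 28.8 / 31.8) ≈ 307.79.
Cost at Q* = (D/Q*)S + (Q*/2)H = √(2DSH) ≈ £9,787.59.
Cost at Q = 880: (52,300/880)×28.8 + (880/2)×31.8 = £1,711.64 + £13,992.00 = £15,703.64.
Excess = £15,703.64 − £9,787.59 = £5,916.05.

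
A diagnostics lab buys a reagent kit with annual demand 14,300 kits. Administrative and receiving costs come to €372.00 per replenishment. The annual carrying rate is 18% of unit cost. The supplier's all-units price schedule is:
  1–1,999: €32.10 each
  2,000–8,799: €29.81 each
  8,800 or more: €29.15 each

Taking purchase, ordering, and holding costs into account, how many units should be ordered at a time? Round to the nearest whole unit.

Holding cost per unit per year at price C is H = 0.18·C.
Candidates are each tier's EOQ (if it falls in that tier) and each price-break quantity.
EOQ at €32.10 = 1357.0 (feasible in tier 1): TC = 14,300×€32.10 + (14,300/1357.0)×372 + (1357.0/2)×0.18×€32.10 = €466,870.49.
EOQ at €29.81 = 1408.1 < 2000, so use break Q=2000: TC = 14,300×€29.81 + (14,300/2000.0)×372 + (2000.0/2)×0.18×€29.81 = €434,308.60.
EOQ at €29.15 = 1424.0 < 8800, so use break Q=8800: TC = 14,300×€29.15 + (14,300/8800.0)×372 + (8800.0/2)×0.18×€29.15 = €440,536.30.
Lowest total cost is €434,308.60 at Q = 2000.0.

Q* ≈ 2,000 kits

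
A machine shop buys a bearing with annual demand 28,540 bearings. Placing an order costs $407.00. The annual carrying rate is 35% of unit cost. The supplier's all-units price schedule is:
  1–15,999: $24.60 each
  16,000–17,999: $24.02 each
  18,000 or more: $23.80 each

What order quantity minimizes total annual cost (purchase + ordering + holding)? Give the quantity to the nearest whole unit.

Q* ≈ 1,643 bearings

Holding cost per unit per year at price C is H = 0.35·C.
Candidates are each tier's EOQ (if it falls in that tier) and each price-break quantity.
EOQ at $24.60 = 1642.6 (feasible in tier 1): TC = 28,540×$24.60 + (28,540/1642.6)×407 + (1642.6/2)×0.35×$24.60 = $716,226.97.
EOQ at $24.02 = 1662.3 < 16000, so use break Q=16000: TC = 28,540×$24.02 + (28,540/16000.0)×407 + (16000.0/2)×0.35×$24.02 = $753,512.79.
EOQ at $23.80 = 1670.0 < 18000, so use break Q=18000: TC = 28,540×$23.80 + (28,540/18000.0)×407 + (18000.0/2)×0.35×$23.80 = $754,867.32.
Lowest total cost is $716,226.97 at Q = 1642.6.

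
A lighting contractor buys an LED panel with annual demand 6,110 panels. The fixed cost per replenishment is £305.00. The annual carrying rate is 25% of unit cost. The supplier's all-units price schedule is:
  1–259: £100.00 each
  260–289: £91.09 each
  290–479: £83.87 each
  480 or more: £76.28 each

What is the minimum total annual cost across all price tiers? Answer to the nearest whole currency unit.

TC* ≈ £474,530

Holding cost per unit per year at price C is H = 0.25·C.
For each price level, check whether its EOQ is feasible; otherwise the best quantity at that price is the breakpoint.
Tier 1 (£100.00): EOQ = 386.1 exceeds tier's upper bound 259, so this tier is dominated.
Tier 2 (£91.09): EOQ = 404.6 exceeds tier's upper bound 289, so this tier is dominated.
EOQ at £83.87 = 421.6 (feasible in tier 3): TC = 6,110×£83.87 + (6,110/421.6)×305 + (421.6/2)×0.25×£83.87 = £521,285.83.
EOQ at £76.28 = 442.1 < 480, so use break Q=480: TC = 6,110×£76.28 + (6,110/480.0)×305 + (480.0/2)×0.25×£76.28 = £474,530.00.
Lowest total cost among the candidates is at Q = 480.0.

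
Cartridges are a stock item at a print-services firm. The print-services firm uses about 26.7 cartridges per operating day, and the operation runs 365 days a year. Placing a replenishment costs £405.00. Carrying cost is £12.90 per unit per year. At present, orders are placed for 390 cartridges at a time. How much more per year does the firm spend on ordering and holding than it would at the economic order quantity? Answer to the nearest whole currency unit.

Annual demand D = 26.7 × 365 = 9,745.5.
EOQ = √(2DS/H) = √(2 × 9,745.5 × 405 / 12.9) ≈ 782.26.
Cost at Q* = (D/Q*)S + (Q*/2)H = √(2DSH) ≈ £10,091.12.
Cost at Q = 390: (9,745.5/390)×405 + (390/2)×12.9 = £10,120.33 + £2,515.50 = £12,635.83.
Excess = £12,635.83 − £10,091.12 = £2,544.71.

Extra cost ≈ £2,545 per year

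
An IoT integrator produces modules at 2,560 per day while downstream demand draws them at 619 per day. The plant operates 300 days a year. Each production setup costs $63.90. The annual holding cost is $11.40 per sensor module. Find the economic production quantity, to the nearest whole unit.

Annual demand D = 619 × 300 = 185,700.
Production build-up factor (1 − d/p) = 1 − 619/2,560 = 0.7582.
Q* = √(2DS / (H(1 − d/p))) = √(2 × 185,700 × 63.9 / (11.4 × 0.7582)).
= √(23,732,460 / 8.6435) ≈ 1657.014.

Q* ≈ 1,657 modules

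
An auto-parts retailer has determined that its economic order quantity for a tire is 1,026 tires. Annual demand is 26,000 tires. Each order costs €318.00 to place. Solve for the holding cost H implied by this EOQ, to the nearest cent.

Squaring Q* = √(2DS/H) gives Q*² = 2DS/H.
From Q* = √(2DS/H): H = 2DS / Q*² = 2 × 26,000 × 318 / 1,026² = 15.7085.

H ≈ €15.71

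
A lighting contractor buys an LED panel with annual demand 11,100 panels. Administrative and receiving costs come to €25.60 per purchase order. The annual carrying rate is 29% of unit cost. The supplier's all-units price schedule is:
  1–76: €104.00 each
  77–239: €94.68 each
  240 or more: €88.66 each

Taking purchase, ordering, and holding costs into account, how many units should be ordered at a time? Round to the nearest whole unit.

Q* ≈ 240 panels

Holding cost per unit per year at price C is H = 0.29·C.
For each price level, check whether its EOQ is feasible; otherwise the best quantity at that price is the breakpoint.
Tier 1 (€104.00): EOQ = 137.3 exceeds tier's upper bound 76, so this tier is dominated.
EOQ at €94.68 = 143.9 (feasible in tier 2): TC = 11,100×€94.68 + (11,100/143.9)×25.6 + (143.9/2)×0.29×€94.68 = €1,054,898.25.
EOQ at €88.66 = 148.7 < 240, so use break Q=240: TC = 11,100×€88.66 + (11,100/240.0)×25.6 + (240.0/2)×0.29×€88.66 = €988,395.37.
Lowest total cost is €988,395.37 at Q = 240.0.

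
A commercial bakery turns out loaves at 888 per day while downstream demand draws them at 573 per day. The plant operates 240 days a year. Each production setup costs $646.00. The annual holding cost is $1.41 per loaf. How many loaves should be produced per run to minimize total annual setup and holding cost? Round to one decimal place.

Q* ≈ 18,847.6 loaves

Annual demand D = 573 × 240 = 137,520.
Production build-up factor (1 − d/p) = 1 − 573/888 = 0.3547.
Q* = √(2DS / (H(1 − d/p))) = √(2 × 137,520 × 646 / (1.41 × 0.3547)).
= √(177,675,840 / 0.5002) ≈ 18847.591.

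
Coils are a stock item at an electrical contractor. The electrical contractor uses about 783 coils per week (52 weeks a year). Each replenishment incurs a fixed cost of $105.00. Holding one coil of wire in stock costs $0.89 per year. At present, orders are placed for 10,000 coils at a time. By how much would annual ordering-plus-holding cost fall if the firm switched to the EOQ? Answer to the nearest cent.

Annual demand D = 783 × 52 = 40,716.
EOQ = √(2DS/H) = √(2 × 40,716 × 105 / 0.89) ≈ 3099.54.
Cost at Q* = (D/Q*)S + (Q*/2)H = √(2DSH) ≈ $2,758.59.
Cost at Q = 10,000: (40,716/10,000)×105 + (10,000/2)×0.89 = $427.52 + $4,450.00 = $4,877.52.
Excess = $4,877.52 − $2,758.59 = $2,118.93.

Extra cost ≈ $2,118.93 per year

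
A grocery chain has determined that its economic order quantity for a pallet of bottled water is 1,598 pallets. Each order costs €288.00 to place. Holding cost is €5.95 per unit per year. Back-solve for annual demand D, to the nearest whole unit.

Invert the EOQ relation Q*² = 2DS/H.
From Q* = √(2DS/H): D = Q*²H / (2S) = 1,598² × 5.95 / (2 × 288) = 26378.375.

D ≈ 26,378 pallets per year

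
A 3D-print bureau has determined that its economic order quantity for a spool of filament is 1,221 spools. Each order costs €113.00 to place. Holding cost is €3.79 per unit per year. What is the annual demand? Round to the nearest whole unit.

D ≈ 25,001 spools per year

Squaring Q* = √(2DS/H) gives Q*² = 2DS/H.
From Q* = √(2DS/H): D = Q*²H / (2S) = 1,221² × 3.79 / (2 × 113) = 25001.272.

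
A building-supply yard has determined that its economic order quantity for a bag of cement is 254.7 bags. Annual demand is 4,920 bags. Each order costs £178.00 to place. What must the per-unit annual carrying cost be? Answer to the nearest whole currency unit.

Squaring Q* = √(2DS/H) gives Q*² = 2DS/H.
From Q* = √(2DS/H): H = 2DS / Q*² = 2 × 4,920 × 178 / 254.7² = 26.9996.

H ≈ £27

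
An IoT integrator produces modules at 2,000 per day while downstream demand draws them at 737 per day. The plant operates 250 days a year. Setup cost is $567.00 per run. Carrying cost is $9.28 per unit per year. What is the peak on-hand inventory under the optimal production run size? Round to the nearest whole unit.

I_max ≈ 3,771 modules

Annual demand D = 737 × 250 = 184,250.
Production build-up factor (1 − d/p) = 1 − 737/2,000 = 0.6315.
Q* = √(2DS / (H(1 − d/p))) = √(2 × 184,250 × 567 / (9.28 × 0.6315)).
= √(208,939,500 / 5.8603) ≈ 5971.035.
Maximum inventory = Q*(1 − d/p) = 5971.035 × 0.6315 ≈ 3770.709.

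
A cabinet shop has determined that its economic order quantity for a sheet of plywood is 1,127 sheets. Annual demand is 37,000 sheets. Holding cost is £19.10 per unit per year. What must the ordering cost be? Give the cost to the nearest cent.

S ≈ £327.83

The basic EOQ model gives Q* = √(2DS/H); rearrange for the unknown.
From Q* = √(2DS/H): S = Q*²H / (2D) = 1,127² × 19.1 / (2 × 37,000) = 327.8306.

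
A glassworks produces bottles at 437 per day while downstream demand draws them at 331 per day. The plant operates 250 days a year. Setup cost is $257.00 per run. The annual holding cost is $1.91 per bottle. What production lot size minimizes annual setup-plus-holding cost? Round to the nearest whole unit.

Q* ≈ 9,582 bottles

Annual demand D = 331 × 250 = 82,750.
Production build-up factor (1 − d/p) = 1 − 331/437 = 0.2426.
Q* = √(2DS / (H(1 − d/p))) = √(2 × 82,750 × 257 / (1.91 × 0.2426)).
= √(42,533,500 / 0.4633) ≈ 9581.570.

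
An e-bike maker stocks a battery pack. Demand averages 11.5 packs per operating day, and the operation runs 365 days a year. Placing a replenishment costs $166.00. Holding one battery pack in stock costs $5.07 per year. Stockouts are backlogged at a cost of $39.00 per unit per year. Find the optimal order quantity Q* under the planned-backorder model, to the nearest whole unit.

Q* ≈ 557 packs

Annual demand D = 11.5 × 365 = 4,197.5.
With planned backorders, Q* = √(2DS/H) · √((H+B)/B).
√(2DS/H) = √(2 × 4,197.5 × 166 / 5.07) = 524.277.
√((H+B)/B) = √((5.07+39)/39) = 1.0630.
Q* ≈ 557.314.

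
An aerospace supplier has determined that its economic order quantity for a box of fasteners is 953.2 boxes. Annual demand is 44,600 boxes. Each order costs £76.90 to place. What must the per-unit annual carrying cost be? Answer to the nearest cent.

Invert the EOQ relation Q*² = 2DS/H.
From Q* = √(2DS/H): H = 2DS / Q*² = 2 × 44,600 × 76.9 / 953.2² = 7.5496.

H ≈ £7.55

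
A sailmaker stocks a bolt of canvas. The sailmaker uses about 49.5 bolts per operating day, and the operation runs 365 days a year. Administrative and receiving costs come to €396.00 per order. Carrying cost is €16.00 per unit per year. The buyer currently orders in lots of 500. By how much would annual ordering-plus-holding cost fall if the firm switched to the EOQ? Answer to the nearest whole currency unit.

Extra cost ≈ €3,178 per year

Annual demand D = 49.5 × 365 = 18,067.5.
EOQ = √(2DS/H) = √(2 × 18,067.5 × 396 / 16) ≈ 945.70.
Cost at Q* = (D/Q*)S + (Q*/2)H = √(2DSH) ≈ €15,131.14.
Cost at Q = 500: (18,067.5/500)×396 + (500/2)×16 = €14,309.46 + €4,000.00 = €18,309.46.
Excess = €18,309.46 − €15,131.14 = €3,178.32.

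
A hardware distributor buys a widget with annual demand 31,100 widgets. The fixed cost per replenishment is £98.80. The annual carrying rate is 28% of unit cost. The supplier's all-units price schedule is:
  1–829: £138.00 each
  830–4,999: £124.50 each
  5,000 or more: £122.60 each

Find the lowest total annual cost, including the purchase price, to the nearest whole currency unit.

TC* ≈ £3,890,119

Holding cost per unit per year at price C is H = 0.28·C.
Candidates are each tier's EOQ (if it falls in that tier) and each price-break quantity.
EOQ at £138.00 = 398.8 (feasible in tier 1): TC = 31,100×£138.00 + (31,100/398.8)×98.8 + (398.8/2)×0.28×£138.00 = £4,307,209.63.
EOQ at £124.50 = 419.9 < 830, so use break Q=830: TC = 31,100×£124.50 + (31,100/830.0)×98.8 + (830.0/2)×0.28×£124.50 = £3,890,118.92.
EOQ at £122.60 = 423.1 < 5000, so use break Q=5000: TC = 31,100×£122.60 + (31,100/5000.0)×98.8 + (5000.0/2)×0.28×£122.60 = £3,899,294.54.
Lowest total cost among the candidates is at Q = 830.0.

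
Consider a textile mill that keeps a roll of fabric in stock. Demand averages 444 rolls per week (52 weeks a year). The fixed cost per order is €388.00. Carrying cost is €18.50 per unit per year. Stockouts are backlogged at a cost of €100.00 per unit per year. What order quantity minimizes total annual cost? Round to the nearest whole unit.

Annual demand D = 444 × 52 = 23,088.
With planned backorders, Q* = √(2DS/H) · √((H+B)/B).
√(2DS/H) = √(2 × 23,088 × 388 / 18.5) = 984.098.
√((H+B)/B) = √((18.5+100)/100) = 1.0886.
Q* ≈ 1071.266.

Q* ≈ 1,071 rolls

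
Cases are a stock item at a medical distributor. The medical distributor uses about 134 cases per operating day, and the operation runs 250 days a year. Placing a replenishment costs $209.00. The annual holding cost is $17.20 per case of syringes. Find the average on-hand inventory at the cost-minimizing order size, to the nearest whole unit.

Average inventory ≈ 451 cases

Annual demand D = 134 × 250 = 33,500.
EOQ = √(2DS/H) = √(2 × 33,500 × 209 / 17.2) ≈ 902.29.
Average inventory = Q*/2 ≈ 902.29 / 2 = 451.145.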